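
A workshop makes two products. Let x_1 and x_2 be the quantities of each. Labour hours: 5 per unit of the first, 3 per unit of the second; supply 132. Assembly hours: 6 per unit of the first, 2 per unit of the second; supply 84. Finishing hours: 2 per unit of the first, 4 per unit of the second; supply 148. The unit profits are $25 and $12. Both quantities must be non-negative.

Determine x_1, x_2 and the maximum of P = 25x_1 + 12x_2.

Vertices and P = 25x_1 + 12x_2:
  (0, 0) → P = 0
  (0, 37) → P = 444
  (14, 0) → P = 350
  (2, 36) → P = 482

x_1 = 2, x_2 = 36, maximum P = 482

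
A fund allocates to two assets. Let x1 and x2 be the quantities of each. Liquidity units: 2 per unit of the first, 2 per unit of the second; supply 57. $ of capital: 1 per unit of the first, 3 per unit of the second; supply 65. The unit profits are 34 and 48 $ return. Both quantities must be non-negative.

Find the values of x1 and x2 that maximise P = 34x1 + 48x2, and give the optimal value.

x1 = 41/4, x2 = 73/4, maximum P = 2449/2

Corner points and P = 34x1 + 48x2:
  (0, 0) → P = 0
  (0, 65/3) → P = 1040
  (57/2, 0) → P = 969
  (41/4, 73/4) → P = 2449/2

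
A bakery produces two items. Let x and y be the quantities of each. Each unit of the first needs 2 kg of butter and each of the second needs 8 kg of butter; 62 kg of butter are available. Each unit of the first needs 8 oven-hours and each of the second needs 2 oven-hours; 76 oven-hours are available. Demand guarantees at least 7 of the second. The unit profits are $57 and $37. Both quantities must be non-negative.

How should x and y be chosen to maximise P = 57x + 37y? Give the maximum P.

Vertices and P = 57x + 37y:
  (0, 31/4) → P = 1147/4
  (0, 7) → P = 259
  (3, 7) → P = 430

The optimum lies where 2x + 8y = 62 and y = 7.
Solving simultaneously gives x = 3, y = 7.

x = 3, y = 7, maximum P = 430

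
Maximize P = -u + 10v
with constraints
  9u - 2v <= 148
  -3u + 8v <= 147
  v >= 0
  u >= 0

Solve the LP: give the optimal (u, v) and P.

u = 739/33, v = 589/22, maximum P = 736/3

Corner points and P = -u + 10v:
  (739/33, 589/22) → P = 736/3
  (148/9, 0) → P = -148/9
  (0, 147/8) → P = 735/4
  (0, 0) → P = 0

At the optimal vertex, 9u - 2v = 148 and -3u + 8v = 147.
Solving simultaneously gives u = 739/33, v = 589/22.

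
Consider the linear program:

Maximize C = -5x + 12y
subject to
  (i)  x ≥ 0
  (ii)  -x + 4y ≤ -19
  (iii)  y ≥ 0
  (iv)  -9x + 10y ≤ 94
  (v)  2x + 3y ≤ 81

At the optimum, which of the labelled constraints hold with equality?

(ii) and (iii)

Extreme points and C = -5x + 12y:
  (19, 0) → C = -95
  (381/11, 43/11) → C = -1389/11
  (81/2, 0) → C = -405/2

The maximum is at (19, 0). Substituting into each constraint, equality holds for (ii) and (iii); the remaining constraints have slack.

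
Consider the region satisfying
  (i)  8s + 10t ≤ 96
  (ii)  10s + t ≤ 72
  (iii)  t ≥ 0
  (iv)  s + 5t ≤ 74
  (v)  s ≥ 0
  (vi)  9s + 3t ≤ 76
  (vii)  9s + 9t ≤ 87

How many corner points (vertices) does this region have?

5

Intersecting each pair of boundary lines and keeping only the points that satisfy every inequality leaves:
  (0, 48/5)
  (1/3, 28/3)
  (36/5, 0)
  (187/27, 74/27)
  (0, 0)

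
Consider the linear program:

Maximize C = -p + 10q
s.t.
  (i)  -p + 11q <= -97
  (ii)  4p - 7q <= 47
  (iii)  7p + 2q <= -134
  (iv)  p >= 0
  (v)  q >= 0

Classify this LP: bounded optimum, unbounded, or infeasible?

The boundaries p = 0 and q = 0 meet at (0, 0), but that point violates -p + 11q ≤ -97. Every candidate vertex is excluded by some other constraint, so the feasible region is empty.

infeasible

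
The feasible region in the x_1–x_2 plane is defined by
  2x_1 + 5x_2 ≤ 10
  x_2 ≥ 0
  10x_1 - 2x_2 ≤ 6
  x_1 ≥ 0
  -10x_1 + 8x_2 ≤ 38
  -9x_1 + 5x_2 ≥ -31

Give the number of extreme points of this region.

Of the 15 pairwise boundary intersections, those satisfying every inequality are:
  (25/27, 44/27)
  (0, 2)
  (3/5, 0)
  (0, 0)

4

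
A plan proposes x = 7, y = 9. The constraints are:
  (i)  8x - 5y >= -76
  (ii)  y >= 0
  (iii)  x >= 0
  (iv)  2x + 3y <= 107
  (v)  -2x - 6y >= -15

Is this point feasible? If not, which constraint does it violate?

Constraint (v): -2x - 6y = -68, which is not ≥ -15. All other constraints are satisfied.

not feasible — violates (v)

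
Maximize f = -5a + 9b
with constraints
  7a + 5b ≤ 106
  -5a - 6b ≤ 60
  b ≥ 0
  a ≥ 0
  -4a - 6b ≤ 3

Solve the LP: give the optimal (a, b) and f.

a = 0, b = 106/5, maximum f = 954/5

Corner points and f = -5a + 9b:
  (106/7, 0) → f = -530/7
  (0, 106/5) → f = 954/5
  (0, 0) → f = 0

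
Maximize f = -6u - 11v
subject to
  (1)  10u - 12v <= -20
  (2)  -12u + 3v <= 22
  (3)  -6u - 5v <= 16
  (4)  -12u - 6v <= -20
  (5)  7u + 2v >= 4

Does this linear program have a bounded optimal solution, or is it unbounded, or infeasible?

bounded optimum

Vertices and f = -6u - 11v:
  (10/17, 110/51) → f = -1390/51
  (-2/3, 14/3) → f = -142/3
The feasible region has finitely many vertices and no improving ray; the maximum is -1390/51 at (10/17, 110/51).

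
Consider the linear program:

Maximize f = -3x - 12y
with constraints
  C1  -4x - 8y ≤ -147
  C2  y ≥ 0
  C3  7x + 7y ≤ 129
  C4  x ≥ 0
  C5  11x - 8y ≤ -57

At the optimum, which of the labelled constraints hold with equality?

Feasible corners and f = -3x - 12y:
  (3/28, 513/28) → f = -6165/28
  (0, 147/8) → f = -441/2
  (0, 129/7) → f = -1548/7

The maximum is at (3/28, 513/28). Substituting into each constraint, equality holds for C1 and C3; the remaining constraints have slack.

C1 and C3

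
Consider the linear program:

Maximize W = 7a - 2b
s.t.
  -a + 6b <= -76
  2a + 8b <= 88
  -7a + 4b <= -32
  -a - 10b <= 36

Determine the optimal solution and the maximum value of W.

a = 292/3, b = -40/3, maximum W = 708

Vertices and W = 7a - 2b:
  (284/5, -16/5) → W = 404
  (34, -7) → W = 252
  (292/3, -40/3) → W = 708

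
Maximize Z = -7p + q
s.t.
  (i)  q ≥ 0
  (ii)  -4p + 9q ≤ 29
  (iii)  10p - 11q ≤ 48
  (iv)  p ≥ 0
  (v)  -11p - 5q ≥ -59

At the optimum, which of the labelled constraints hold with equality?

Corner points and Z = -7p + q:
  (24/5, 0) → Z = -168/5
  (0, 0) → Z = 0
  (0, 29/9) → Z = 29/9
  (386/119, 555/119) → Z = -2147/119
  (889/171, 62/171) → Z = -6161/171

The maximum is at (0, 29/9). Substituting into each constraint, equality holds for (ii) and (iv); the remaining constraints have slack.

(ii) and (iv)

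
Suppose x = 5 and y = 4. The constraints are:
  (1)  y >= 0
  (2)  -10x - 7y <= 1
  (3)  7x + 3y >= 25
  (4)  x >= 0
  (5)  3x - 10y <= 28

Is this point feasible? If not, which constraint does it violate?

feasible

(1): 4 ≥ 0 ✓
(2): -78 ≤ 1 ✓
(3): 47 ≥ 25 ✓
(4): 5 ≥ 0 ✓
(5): -25 ≤ 28 ✓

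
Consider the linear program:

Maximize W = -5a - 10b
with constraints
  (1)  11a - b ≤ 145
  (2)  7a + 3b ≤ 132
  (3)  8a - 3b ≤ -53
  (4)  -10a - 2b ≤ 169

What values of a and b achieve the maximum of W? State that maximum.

Corner points and W = -5a - 10b:
  (79/15, 1427/45) → W = -3091/9
  (-771/16, 2503/16) → W = -21175/16
  (-613/46, -411/23) → W = 11285/46

At the optimal vertex, 8a - 3b = -53 and -10a - 2b = 169.
Solving simultaneously gives a = -613/46, b = -411/23.

a = -613/46, b = -411/23, maximum W = 11285/46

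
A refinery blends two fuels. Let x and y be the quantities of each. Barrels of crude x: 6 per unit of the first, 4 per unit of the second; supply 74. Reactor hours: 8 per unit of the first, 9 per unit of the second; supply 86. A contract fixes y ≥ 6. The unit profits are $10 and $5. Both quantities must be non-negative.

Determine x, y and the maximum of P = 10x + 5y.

Feasible corners and P = 10x + 5y:
  (0, 86/9) → P = 430/9
  (0, 6) → P = 30
  (4, 6) → P = 70

x = 4, y = 6, maximum P = 70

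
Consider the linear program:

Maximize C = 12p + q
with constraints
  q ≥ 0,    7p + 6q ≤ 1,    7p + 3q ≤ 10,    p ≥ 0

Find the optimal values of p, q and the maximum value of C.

Feasible corners and C = 12p + q:
  (1/7, 0) → C = 12/7
  (0, 0) → C = 0
  (0, 1/6) → C = 1/6

The optimum lies where q = 0 and 7p + 6q = 1.
Solving simultaneously gives p = 1/7, q = 0.

p = 1/7, q = 0, maximum C = 12/7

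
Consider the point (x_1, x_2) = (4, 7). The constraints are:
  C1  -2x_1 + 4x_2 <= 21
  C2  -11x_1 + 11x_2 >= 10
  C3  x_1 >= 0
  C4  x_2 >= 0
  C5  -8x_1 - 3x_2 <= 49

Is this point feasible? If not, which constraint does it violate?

C1: 20 ≤ 21 ✓
C2: 33 ≥ 10 ✓
C3: 4 ≥ 0 ✓
C4: 7 ≥ 0 ✓
C5: -53 ≤ 49 ✓

feasible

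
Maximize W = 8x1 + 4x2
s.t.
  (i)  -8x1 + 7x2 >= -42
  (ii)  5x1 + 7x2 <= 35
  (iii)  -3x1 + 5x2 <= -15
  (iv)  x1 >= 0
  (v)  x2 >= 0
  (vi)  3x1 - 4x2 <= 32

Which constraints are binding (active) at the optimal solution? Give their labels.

(i) and (iii)

Corner points and W = 8x1 + 4x2:
  (105/19, 6/19) → W = 864/19
  (21/4, 0) → W = 42
  (5, 0) → W = 40

The maximum is at (105/19, 6/19). Substituting into each constraint, equality holds for (i) and (iii); the remaining constraints have slack.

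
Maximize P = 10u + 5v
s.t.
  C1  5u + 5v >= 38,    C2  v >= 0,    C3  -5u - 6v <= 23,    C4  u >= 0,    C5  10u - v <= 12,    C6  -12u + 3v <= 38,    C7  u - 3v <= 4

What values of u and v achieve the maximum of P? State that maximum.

Vertices and P = 10u + 5v:
  (0, 38/5) → P = 38
  (98/55, 64/11) → P = 516/11
  (0, 38/3) → P = 190/3
  (37/9, 262/9) → P = 560/3

u = 37/9, v = 262/9, maximum P = 560/3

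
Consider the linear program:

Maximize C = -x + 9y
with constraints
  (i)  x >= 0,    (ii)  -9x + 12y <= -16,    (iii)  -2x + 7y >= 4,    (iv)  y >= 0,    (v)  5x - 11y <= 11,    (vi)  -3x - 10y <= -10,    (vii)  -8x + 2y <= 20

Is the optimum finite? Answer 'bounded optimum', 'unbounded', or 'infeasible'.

From the feasible point (160/39, 68/39), moving in the direction (12, 9) keeps every constraint satisfied while C increases without bound.

unbounded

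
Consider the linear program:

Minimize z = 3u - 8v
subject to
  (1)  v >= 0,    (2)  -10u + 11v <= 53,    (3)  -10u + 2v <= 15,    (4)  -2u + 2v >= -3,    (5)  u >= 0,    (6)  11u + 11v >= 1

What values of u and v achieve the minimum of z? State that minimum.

The binding constraints are -10u + 11v = 53 and -2u + 2v = -3.
Solving simultaneously gives u = 139/2, v = 68.

u = 139/2, v = 68, minimum z = -671/2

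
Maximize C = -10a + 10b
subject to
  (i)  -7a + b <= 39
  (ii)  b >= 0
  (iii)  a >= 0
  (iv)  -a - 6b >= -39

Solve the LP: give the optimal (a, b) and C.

Corner points and C = -10a + 10b:
  (0, 0) → C = 0
  (39, 0) → C = -390
  (0, 13/2) → C = 65

At the optimal vertex, a = 0 and -a - 6b = -39.
Solving simultaneously gives a = 0, b = 13/2.

a = 0, b = 13/2, maximum C = 65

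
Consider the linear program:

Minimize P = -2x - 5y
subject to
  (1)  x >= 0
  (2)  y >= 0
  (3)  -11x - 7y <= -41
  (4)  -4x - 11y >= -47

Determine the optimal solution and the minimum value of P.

x = 47/4, y = 0, minimum P = -47/2

Feasible corners and P = -2x - 5y:
  (41/11, 0) → P = -82/11
  (47/4, 0) → P = -47/2
  (122/93, 353/93) → P = -2009/93

The optimum lies where y = 0 and -4x - 11y = -47.
Solving simultaneously gives x = 47/4, y = 0.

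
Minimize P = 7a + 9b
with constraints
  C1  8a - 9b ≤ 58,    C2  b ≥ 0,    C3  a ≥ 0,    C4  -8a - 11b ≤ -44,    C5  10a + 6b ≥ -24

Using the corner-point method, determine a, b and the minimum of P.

a = 0, b = 4, minimum P = 36

Vertices and P = 7a + 9b:
  (29/4, 0) → P = 203/4
  (11/2, 0) → P = 77/2
  (0, 4) → P = 36
The feasible region is unbounded (it extends along (0, 1), (9, 8)), but P strictly increases along every unbounded feasible direction, so there is no improving ray and the minimum is attained at a vertex.

The binding constraints are a = 0 and -8a - 11b = -44.
Solving simultaneously gives a = 0, b = 4.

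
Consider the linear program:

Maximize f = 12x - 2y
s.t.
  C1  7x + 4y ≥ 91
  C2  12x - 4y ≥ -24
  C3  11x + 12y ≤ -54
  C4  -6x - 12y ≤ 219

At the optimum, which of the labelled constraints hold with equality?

Feasible corners and f = 12x - 2y:
  (327/10, -1379/40) → f = 9227/20
  (164/5, -693/20) → f = 4629/10
  (33, -139/4) → f = 931/2

The maximum is at (33, -139/4). Substituting into each constraint, equality holds for C3 and C4; the remaining constraints have slack.

C3 and C4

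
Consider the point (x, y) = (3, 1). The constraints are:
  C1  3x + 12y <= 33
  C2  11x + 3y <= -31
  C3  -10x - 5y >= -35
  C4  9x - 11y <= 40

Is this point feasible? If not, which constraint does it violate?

Constraint C2: 11x + 3y = 36, which is not ≤ -31. All other constraints are satisfied.

not feasible — violates C2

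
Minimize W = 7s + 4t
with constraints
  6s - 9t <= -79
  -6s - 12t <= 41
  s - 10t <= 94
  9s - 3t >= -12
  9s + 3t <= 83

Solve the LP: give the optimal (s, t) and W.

s = 43/21, t = 71/7, minimum W = 1153/21

Extreme points and W = 7s + 4t:
  (43/21, 71/7) → W = 1153/21
  (170/33, 403/33) → W = 934/11
  (71/18, 95/6) → W = 1637/18

The optimum lies where 6s - 9t = -79 and 9s - 3t = -12.
Solving simultaneously gives s = 43/21, t = 71/7.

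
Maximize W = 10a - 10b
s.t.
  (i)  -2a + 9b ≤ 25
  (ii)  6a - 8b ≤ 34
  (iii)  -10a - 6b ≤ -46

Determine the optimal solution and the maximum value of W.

a = 253/19, b = 109/19, maximum W = 1440/19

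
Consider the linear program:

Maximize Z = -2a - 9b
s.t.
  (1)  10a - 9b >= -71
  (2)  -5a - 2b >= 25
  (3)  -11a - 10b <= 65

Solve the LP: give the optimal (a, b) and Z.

a = -30/7, b = -25/14, maximum Z = 345/14

Corner points and Z = -2a - 9b:
  (-367/65, 21/13) → Z = -211/65
  (-1295/199, 131/199) → Z = 1411/199
  (-30/7, -25/14) → Z = 345/14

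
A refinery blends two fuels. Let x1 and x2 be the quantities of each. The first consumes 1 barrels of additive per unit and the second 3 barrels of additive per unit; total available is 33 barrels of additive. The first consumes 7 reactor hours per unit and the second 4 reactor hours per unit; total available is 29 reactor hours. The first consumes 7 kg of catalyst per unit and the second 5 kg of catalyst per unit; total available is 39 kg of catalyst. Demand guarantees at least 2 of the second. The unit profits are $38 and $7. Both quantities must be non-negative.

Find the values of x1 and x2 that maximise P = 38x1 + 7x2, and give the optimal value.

Extreme points and P = 38x1 + 7x2:
  (0, 29/4) → P = 203/4
  (0, 2) → P = 14
  (3, 2) → P = 128

The optimum lies where 7x1 + 4x2 = 29 and x2 = 2.
Solving simultaneously gives x1 = 3, x2 = 2.

x1 = 3, x2 = 2, maximum P = 128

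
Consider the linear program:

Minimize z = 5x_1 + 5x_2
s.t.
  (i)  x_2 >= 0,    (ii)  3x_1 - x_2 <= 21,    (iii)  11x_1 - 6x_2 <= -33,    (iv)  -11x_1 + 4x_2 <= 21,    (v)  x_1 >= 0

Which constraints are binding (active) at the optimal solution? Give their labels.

(iii) and (iv)

Extreme points and z = 5x_1 + 5x_2:
  (159/7, 330/7) → z = 2445/7
  (105, 294) → z = 1995
  (3/11, 6) → z = 345/11

The minimum is at (3/11, 6). Substituting into each constraint, equality holds for (iii) and (iv); the remaining constraints have slack.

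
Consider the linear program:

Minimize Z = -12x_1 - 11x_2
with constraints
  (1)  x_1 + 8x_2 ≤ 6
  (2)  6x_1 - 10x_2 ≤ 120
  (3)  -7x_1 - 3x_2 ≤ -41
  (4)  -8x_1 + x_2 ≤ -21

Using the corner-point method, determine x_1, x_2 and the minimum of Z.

Corner points and Z = -12x_1 - 11x_2:
  (510/29, -42/29) → Z = -5658/29
  (310/53, 1/53) → Z = -3731/53
  (35/4, -27/4) → Z = -123/4

x_1 = 510/29, x_2 = -42/29, minimum Z = -5658/29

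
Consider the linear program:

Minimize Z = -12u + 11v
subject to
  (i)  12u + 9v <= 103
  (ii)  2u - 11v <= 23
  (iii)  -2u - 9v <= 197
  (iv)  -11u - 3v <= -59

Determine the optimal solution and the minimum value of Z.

The optimum lies where 12u + 9v = 103 and 2u - 11v = 23.
Solving simultaneously gives u = 134/15, v = -7/15.

u = 134/15, v = -7/15, minimum Z = -337/3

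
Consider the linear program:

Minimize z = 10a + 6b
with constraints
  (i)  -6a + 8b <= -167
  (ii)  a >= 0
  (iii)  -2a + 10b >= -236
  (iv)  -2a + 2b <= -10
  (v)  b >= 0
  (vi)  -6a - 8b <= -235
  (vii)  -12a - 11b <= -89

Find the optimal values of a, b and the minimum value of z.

a = 67/2, b = 17/4, minimum z = 721/2

Extreme points and z = 10a + 6b:
  (67/2, 17/4) → z = 721/2
  (118, 0) → z = 1180
  (235/6, 0) → z = 1175/3
The feasible region is unbounded (it extends along (4, 3), (5, 1)), but z strictly increases along every unbounded feasible direction, so there is no improving ray and the minimum is attained at a vertex.

The optimum lies where -6a + 8b = -167 and -6a - 8b = -235.
Solving simultaneously gives a = 67/2, b = 17/4.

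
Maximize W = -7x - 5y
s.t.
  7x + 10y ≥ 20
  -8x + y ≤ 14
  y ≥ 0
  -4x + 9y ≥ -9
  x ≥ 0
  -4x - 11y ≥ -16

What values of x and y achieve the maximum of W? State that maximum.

Vertices and W = -7x - 5y:
  (270/103, 17/103) → W = -1975/103
  (60/37, 32/37) → W = -580/37
  (243/80, 7/20) → W = -1841/80

x = 60/37, y = 32/37, maximum W = -580/37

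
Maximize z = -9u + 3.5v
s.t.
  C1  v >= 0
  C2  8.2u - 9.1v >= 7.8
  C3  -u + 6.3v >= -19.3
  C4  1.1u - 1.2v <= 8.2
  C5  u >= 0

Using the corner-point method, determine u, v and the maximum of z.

Corner points and z = -9u + 3.5v:
  (39/41, 0) → z = -351/41
  (82/11, 0) → z = -738/11
  (6526/17, 5866/17) → z = -38203/17

u = 39/41, v = 0, maximum z = -351/41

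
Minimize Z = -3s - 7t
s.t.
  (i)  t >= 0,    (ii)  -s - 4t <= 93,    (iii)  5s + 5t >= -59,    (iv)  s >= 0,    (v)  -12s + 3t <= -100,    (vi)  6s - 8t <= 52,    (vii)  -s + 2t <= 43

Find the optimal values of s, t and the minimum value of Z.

Extreme points and Z = -3s - 7t:
  (25/3, 0) → Z = -25
  (26/3, 0) → Z = -26
  (47/3, 88/3) → Z = -757/3
  (112, 155/2) → Z = -1757/2

s = 112, t = 155/2, minimum Z = -1757/2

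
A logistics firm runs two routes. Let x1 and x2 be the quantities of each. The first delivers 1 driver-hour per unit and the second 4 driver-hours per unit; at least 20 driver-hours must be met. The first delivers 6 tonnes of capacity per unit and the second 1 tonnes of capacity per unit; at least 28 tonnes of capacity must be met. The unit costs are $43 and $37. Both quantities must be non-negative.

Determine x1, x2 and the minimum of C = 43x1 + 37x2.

x1 = 4, x2 = 4, minimum C = 320

Corner points and C = 43x1 + 37x2:
  (0, 28) → C = 1036
  (20, 0) → C = 860
  (4, 4) → C = 320
The feasible region is unbounded (it extends along (0, 1), (1, 0)), but C strictly increases along every unbounded feasible direction, so there is no improving ray and the minimum is attained at a vertex.

The binding constraints are x1 + 4x2 = 20 and 6x1 + x2 = 28.
Solving simultaneously gives x1 = 4, x2 = 4.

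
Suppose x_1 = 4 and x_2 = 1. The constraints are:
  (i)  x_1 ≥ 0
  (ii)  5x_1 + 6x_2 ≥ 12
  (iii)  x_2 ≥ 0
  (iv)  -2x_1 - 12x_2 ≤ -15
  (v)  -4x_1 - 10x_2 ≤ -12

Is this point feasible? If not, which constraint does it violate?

feasible

(i): 4 ≥ 0 ✓
(ii): 26 ≥ 12 ✓
(iii): 1 ≥ 0 ✓
(iv): -20 ≤ -15 ✓
(v): -26 ≤ -12 ✓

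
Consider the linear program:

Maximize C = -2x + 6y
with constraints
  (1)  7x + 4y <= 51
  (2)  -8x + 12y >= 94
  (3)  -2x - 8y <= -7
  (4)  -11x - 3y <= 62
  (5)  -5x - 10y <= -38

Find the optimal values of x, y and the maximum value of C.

Corner points and C = -2x + 6y:
  (59/29, 533/58) → C = 1481/29
  (-401/23, 995/23) → C = 6772/23
  (-121/35, 387/70) → C = 1403/35
  (-734/95, 728/95) → C = 5836/95

x = -401/23, y = 995/23, maximum C = 6772/23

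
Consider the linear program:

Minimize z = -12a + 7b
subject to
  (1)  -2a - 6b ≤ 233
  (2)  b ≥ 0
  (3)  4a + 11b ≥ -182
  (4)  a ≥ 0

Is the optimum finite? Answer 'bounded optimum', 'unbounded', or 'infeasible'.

From the feasible point (0, 0), moving in the direction (1, 0) keeps every constraint satisfied while z decreases without bound.

unbounded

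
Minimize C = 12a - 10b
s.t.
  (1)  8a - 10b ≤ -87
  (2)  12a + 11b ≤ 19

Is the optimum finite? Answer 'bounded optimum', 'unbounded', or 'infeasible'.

From the feasible point (-59/16, 23/4), moving in the direction (-11, 12) keeps every constraint satisfied while C decreases without bound.

unbounded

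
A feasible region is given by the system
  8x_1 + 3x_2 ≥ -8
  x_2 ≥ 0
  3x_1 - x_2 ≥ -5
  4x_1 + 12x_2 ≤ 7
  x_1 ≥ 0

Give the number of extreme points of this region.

3

Pairwise boundary intersections that survive every other constraint:
  (7/4, 0)
  (0, 0)
  (0, 7/12)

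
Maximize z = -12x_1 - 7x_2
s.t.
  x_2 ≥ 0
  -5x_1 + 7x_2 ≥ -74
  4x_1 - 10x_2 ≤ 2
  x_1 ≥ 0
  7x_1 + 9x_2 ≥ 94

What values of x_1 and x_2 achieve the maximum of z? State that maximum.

x_1 = 0, x_2 = 94/9, maximum z = -658/9

Feasible corners and z = -12x_1 - 7x_2:
  (33, 13) → z = -487
  (479/53, 181/53) → z = -7015/53
  (0, 94/9) → z = -658/9
The feasible region is unbounded (it extends along (0, 1), (7, 5)), but z strictly decreases along every unbounded feasible direction, so there is no improving ray and the maximum is attained at a vertex.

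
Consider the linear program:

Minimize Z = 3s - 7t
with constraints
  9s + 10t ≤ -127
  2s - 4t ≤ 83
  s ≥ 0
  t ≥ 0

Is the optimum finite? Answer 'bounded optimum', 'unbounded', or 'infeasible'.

infeasible

The boundaries 9s + 10t = -127 and 2s - 4t = 83 meet at (23/4, -143/8), but that point violates t ≥ 0. Every candidate vertex is excluded by some other constraint, so the feasible region is empty.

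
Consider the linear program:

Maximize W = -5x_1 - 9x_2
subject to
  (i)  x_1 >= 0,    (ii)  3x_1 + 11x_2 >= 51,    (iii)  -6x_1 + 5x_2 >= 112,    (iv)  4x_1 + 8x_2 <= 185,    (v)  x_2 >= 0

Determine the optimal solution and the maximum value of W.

Vertices and W = -5x_1 - 9x_2:
  (0, 112/5) → W = -1008/5
  (0, 185/8) → W = -1665/8
  (29/68, 779/34) → W = -14167/68

The binding constraints are x_1 = 0 and -6x_1 + 5x_2 = 112.
Solving simultaneously gives x_1 = 0, x_2 = 112/5.

x_1 = 0, x_2 = 112/5, maximum W = -1008/5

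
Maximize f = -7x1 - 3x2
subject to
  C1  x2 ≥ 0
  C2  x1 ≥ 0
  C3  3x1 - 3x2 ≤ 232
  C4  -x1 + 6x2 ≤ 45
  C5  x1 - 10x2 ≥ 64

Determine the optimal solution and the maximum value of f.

x1 = 64, x2 = 0, maximum f = -448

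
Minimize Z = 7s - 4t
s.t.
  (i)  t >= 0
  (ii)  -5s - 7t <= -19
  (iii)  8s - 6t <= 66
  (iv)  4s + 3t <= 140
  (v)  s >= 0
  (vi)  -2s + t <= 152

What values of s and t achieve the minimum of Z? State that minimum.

s = 0, t = 140/3, minimum Z = -560/3

Corner points and Z = 7s - 4t:
  (19/5, 0) → Z = 133/5
  (33/4, 0) → Z = 231/4
  (0, 19/7) → Z = -76/7
  (173/8, 107/6) → Z = 1921/24
  (0, 140/3) → Z = -560/3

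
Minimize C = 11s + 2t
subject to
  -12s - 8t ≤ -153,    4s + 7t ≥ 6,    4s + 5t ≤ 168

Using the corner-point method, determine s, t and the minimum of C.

Corner points and C = 11s + 2t:
  (1023/52, -135/13) → C = 10173/52
  (-579/28, 351/7) → C = -3561/28
  (573/4, -81) → C = 5655/4

The optimum lies where -12s - 8t = -153 and 4s + 5t = 168.
Solving simultaneously gives s = -579/28, t = 351/7.

s = -579/28, t = 351/7, minimum C = -3561/28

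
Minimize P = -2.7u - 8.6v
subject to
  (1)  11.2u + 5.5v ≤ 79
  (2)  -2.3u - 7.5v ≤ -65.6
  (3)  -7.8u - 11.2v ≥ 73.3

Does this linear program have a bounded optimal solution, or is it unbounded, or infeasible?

unbounded

From the feasible point (-128447/3274, 68027/3274), moving in the direction (-11.2, 7.8) keeps every constraint satisfied while P decreases without bound.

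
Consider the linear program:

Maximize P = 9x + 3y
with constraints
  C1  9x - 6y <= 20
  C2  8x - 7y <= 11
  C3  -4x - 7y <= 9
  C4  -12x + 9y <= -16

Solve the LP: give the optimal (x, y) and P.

x = 28/3, y = 32/3, maximum P = 116

Feasible corners and P = 9x + 3y:
  (74/15, 61/15) → P = 283/5
  (28/3, 32/3) → P = 116
  (13/12, -1/3) → P = 35/4

At the optimal vertex, 9x - 6y = 20 and -12x + 9y = -16.
Solving simultaneously gives x = 28/3, y = 32/3.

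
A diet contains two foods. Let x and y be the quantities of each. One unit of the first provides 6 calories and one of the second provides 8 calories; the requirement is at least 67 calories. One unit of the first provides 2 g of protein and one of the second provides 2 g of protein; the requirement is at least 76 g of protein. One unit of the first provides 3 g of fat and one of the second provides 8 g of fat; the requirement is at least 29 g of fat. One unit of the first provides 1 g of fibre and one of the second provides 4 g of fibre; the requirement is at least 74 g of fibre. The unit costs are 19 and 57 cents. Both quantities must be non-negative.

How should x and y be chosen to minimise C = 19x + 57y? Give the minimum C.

x = 26, y = 12, minimum C = 1178

Feasible corners and C = 19x + 57y:
  (0, 38) → C = 2166
  (74, 0) → C = 1406
  (26, 12) → C = 1178
The feasible region is unbounded (it extends along (0, 1), (1, 0)), but C strictly increases along every unbounded feasible direction, so there is no improving ray and the minimum is attained at a vertex.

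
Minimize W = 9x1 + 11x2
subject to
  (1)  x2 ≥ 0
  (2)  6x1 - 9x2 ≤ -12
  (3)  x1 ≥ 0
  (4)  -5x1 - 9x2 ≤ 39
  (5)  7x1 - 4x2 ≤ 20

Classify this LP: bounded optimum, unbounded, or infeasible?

bounded optimum

Feasible corners and W = 9x1 + 11x2:
  (0, 4/3) → W = 44/3
  (76/13, 68/13) → W = 1432/13
The feasible region has finitely many vertices and no improving ray; the minimum is 44/3 at (0, 4/3).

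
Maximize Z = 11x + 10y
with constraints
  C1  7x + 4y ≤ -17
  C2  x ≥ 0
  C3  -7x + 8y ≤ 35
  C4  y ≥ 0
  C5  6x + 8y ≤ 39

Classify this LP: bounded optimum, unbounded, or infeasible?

The boundaries 7x + 4y = -17 and x = 0 meet at (0, -17/4), but that point violates y ≥ 0. Every candidate vertex is excluded by some other constraint, so the feasible region is empty.

infeasible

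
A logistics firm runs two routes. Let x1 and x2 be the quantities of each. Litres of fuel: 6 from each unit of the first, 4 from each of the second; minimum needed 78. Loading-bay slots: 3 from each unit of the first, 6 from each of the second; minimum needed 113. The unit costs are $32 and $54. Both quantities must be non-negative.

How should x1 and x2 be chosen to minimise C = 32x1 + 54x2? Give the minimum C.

x1 = 2/3, x2 = 37/2, minimum C = 3061/3

The feasible region is unbounded (it extends along (0, 1), (1, 0)), but C strictly increases along every unbounded feasible direction, so there is no improving ray and the minimum is attained at a vertex.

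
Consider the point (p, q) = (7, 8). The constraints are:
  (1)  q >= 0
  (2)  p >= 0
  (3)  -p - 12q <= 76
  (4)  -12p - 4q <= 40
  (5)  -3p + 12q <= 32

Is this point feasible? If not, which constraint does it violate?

Constraint (5): -3p + 12q = 75, which is not ≤ 32. All other constraints are satisfied.

not feasible — violates (5)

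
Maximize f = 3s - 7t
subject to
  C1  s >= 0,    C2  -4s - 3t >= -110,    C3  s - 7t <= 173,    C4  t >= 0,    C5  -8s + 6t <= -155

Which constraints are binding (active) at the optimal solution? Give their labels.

Feasible corners and f = 3s - 7t:
  (55/2, 0) → f = 165/2
  (375/16, 65/12) → f = 1555/48
  (155/8, 0) → f = 465/8

The maximum is at (55/2, 0). Substituting into each constraint, equality holds for C2 and C4; the remaining constraints have slack.

C2 and C4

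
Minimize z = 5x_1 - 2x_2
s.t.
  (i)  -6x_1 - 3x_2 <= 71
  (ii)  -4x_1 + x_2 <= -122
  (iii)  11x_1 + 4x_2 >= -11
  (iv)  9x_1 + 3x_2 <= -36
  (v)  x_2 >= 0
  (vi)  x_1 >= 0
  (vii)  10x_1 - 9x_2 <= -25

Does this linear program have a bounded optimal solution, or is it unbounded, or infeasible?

infeasible

The boundaries -4x_1 + x_2 = -122 and 10x_1 - 9x_2 = -25 meet at (1123/26, 660/13), but that point violates 9x_1 + 3x_2 ≤ -36. Every candidate vertex is excluded by some other constraint, so the feasible region is empty.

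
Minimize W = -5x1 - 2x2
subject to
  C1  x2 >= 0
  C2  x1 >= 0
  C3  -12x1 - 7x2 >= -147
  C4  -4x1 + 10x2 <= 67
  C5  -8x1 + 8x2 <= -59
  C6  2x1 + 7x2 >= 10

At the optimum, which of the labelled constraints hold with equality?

C1 and C3

Corner points and W = -5x1 - 2x2:
  (49/4, 0) → W = -245/4
  (59/8, 0) → W = -295/8
  (1589/152, 117/38) → W = -8881/152

The minimum is at (49/4, 0). Substituting into each constraint, equality holds for C1 and C3; the remaining constraints have slack.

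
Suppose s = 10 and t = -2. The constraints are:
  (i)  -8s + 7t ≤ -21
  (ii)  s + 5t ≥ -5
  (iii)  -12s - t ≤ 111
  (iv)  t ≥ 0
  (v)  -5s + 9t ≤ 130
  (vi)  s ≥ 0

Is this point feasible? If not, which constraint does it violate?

not feasible — violates (iv)

Constraint (iv): t = -2, which is not ≥ 0. All other constraints are satisfied.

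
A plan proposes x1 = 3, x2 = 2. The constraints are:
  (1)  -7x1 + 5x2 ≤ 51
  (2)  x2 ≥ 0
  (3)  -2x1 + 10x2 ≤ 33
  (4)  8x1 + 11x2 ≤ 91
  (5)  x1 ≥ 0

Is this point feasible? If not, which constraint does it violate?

(1): -11 ≤ 51 ✓
(2): 2 ≥ 0 ✓
(3): 14 ≤ 33 ✓
(4): 46 ≤ 91 ✓
(5): 3 ≥ 0 ✓

feasible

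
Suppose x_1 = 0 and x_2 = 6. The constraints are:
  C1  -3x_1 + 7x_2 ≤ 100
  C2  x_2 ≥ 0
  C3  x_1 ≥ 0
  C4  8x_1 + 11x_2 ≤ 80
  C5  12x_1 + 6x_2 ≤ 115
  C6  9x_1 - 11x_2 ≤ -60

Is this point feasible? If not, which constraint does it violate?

C1: 42 ≤ 100 ✓
C2: 6 ≥ 0 ✓
C3: 0 ≥ 0 ✓
C4: 66 ≤ 80 ✓
C5: 36 ≤ 115 ✓
C6: -66 ≤ -60 ✓

feasible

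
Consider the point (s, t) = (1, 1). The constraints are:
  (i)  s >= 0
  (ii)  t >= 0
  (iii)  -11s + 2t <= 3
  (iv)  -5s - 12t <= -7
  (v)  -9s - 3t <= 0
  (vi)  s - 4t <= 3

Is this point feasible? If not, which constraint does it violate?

(i): 1 ≥ 0 ✓
(ii): 1 ≥ 0 ✓
(iii): -9 ≤ 3 ✓
(iv): -17 ≤ -7 ✓
(v): -12 ≤ 0 ✓
(vi): -3 ≤ 3 ✓

feasible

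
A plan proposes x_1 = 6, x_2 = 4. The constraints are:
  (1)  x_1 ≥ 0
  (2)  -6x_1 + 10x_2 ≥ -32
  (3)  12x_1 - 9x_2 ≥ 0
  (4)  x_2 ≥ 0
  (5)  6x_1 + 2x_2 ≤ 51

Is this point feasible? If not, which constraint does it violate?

feasible

(1): 6 ≥ 0 ✓
(2): 4 ≥ -32 ✓
(3): 36 ≥ 0 ✓
(4): 4 ≥ 0 ✓
(5): 44 ≤ 51 ✓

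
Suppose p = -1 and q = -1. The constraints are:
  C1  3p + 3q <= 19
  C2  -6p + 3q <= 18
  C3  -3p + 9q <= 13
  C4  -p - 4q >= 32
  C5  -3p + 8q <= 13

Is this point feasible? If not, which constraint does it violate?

not feasible — violates C4

Constraint C4: -p - 4q = 5, which is not ≥ 32. All other constraints are satisfied.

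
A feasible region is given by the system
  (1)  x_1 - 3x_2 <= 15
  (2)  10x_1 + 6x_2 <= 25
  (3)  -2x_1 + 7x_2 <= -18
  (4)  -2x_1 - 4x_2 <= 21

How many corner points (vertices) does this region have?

The feasible vertices (each the meet of two boundaries and inside every other half-plane) are:
  (55/12, -125/36)
  (-3/10, -51/10)
  (283/82, -65/41)
  (-75/22, -39/11)

4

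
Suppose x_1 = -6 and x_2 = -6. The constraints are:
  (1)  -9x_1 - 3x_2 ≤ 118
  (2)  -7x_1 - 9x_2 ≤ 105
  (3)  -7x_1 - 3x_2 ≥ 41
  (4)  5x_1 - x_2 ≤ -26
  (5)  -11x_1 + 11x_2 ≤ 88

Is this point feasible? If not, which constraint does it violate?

Constraint (4): 5x_1 - x_2 = -24, which is not ≤ -26. All other constraints are satisfied.

not feasible — violates (4)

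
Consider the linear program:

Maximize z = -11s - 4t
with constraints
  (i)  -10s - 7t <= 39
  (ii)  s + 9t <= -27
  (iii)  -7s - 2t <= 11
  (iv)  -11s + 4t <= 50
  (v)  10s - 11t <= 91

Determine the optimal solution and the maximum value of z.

Feasible corners and z = -11s - 4t:
  (1/29, -163/29) → z = 641/29
  (52/45, -65/9) → z = 728/45
  (-45/61, -178/61) → z = 1207/61
  (522/101, -361/101) → z = -4298/101

s = 1/29, t = -163/29, maximum z = 641/29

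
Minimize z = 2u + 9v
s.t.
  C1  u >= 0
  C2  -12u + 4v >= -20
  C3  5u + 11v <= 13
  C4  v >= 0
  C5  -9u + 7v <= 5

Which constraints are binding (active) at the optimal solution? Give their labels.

Extreme points and z = 2u + 9v:
  (0, 0) → z = 0
  (0, 5/7) → z = 45/7
  (34/19, 7/19) → z = 131/19
  (5/3, 0) → z = 10/3
  (18/67, 71/67) → z = 675/67

The minimum is at (0, 0). Substituting into each constraint, equality holds for C1 and C4; the remaining constraints have slack.

C1 and C4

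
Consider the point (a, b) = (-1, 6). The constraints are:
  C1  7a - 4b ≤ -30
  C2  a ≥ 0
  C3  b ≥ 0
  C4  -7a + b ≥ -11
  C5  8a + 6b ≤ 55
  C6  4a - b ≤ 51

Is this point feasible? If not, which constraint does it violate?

not feasible — violates C2

Constraint C2: a = -1, which is not ≥ 0. All other constraints are satisfied.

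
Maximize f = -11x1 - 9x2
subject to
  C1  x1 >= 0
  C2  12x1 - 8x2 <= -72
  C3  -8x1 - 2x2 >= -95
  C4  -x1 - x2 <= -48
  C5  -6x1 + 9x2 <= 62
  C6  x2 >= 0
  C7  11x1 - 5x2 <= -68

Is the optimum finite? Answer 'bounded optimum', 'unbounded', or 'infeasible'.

infeasible

The boundaries x2 = 0 and 11x1 - 5x2 = -68 meet at (-68/11, 0), but that point violates x1 ≥ 0. Every candidate vertex is excluded by some other constraint, so the feasible region is empty.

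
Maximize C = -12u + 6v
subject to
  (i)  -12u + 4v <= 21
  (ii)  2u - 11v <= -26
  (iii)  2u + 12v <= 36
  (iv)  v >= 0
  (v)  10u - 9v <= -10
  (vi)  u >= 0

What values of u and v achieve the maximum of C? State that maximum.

u = 0, v = 3, maximum C = 18

Extreme points and C = -12u + 6v:
  (31/23, 60/23) → C = -12/23
  (0, 26/11) → C = 156/11
  (34/23, 190/69) → C = -28/23
  (0, 3) → C = 18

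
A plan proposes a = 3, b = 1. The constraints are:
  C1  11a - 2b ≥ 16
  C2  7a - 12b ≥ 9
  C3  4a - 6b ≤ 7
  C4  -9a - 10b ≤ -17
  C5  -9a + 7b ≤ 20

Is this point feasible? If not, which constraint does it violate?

feasible

C1: 31 ≥ 16 ✓
C2: 9 ≥ 9 ✓
C3: 6 ≤ 7 ✓
C4: -37 ≤ -17 ✓
C5: -20 ≤ 20 ✓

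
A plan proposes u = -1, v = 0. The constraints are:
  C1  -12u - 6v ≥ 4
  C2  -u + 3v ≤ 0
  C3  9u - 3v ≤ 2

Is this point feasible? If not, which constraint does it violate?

not feasible — violates C2

Constraint C2: -u + 3v = 1, which is not ≤ 0. All other constraints are satisfied.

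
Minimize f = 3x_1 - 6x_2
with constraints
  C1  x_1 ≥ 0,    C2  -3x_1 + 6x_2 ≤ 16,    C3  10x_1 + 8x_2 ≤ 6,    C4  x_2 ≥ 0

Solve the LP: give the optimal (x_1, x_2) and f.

Feasible corners and f = 3x_1 - 6x_2:
  (0, 3/4) → f = -9/2
  (0, 0) → f = 0
  (3/5, 0) → f = 9/5

The binding constraints are x_1 = 0 and 10x_1 + 8x_2 = 6.
Solving simultaneously gives x_1 = 0, x_2 = 3/4.

x_1 = 0, x_2 = 3/4, minimum f = -9/2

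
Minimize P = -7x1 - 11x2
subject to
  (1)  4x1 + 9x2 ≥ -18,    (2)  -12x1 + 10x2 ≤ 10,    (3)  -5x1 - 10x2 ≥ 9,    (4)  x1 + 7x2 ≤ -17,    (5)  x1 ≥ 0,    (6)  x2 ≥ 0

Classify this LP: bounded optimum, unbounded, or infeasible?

infeasible

The boundaries 4x1 + 9x2 = -18 and -5x1 - 10x2 = 9 meet at (99/5, -54/5), but that point violates x2 ≥ 0. Every candidate vertex is excluded by some other constraint, so the feasible region is empty.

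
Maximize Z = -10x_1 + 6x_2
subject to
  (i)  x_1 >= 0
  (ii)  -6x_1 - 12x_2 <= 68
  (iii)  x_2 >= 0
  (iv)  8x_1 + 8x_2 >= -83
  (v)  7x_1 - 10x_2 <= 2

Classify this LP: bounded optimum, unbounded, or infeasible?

unbounded

From the feasible point (0, 0), moving in the direction (0, 1) keeps every constraint satisfied while Z increases without bound.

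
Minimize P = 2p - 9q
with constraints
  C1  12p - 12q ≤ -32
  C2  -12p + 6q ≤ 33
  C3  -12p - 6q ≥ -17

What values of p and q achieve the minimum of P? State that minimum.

p = -2/3, q = 25/6, minimum P = -233/6

Corner points and P = 2p - 9q:
  (-17/6, -1/6) → P = -25/6
  (1/18, 49/18) → P = -439/18
  (-2/3, 25/6) → P = -233/6

The optimum lies where -12p + 6q = 33 and -12p - 6q = -17.
Solving simultaneously gives p = -2/3, q = 25/6.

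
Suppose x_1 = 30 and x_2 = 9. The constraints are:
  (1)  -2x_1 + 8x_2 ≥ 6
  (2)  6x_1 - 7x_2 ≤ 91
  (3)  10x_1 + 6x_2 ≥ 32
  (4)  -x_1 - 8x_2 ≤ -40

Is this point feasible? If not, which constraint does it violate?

not feasible — violates (2)

Constraint (2): 6x_1 - 7x_2 = 117, which is not ≤ 91. All other constraints are satisfied.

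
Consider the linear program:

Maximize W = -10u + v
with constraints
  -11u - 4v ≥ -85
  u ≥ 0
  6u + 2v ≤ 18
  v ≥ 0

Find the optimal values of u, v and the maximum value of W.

u = 0, v = 9, maximum W = 9

Feasible corners and W = -10u + v:
  (0, 9) → W = 9
  (0, 0) → W = 0
  (3, 0) → W = -30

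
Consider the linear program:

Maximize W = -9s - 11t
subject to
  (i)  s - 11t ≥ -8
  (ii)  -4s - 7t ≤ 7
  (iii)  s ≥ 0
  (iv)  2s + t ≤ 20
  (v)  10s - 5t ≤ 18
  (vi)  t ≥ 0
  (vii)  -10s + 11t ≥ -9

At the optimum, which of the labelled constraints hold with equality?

(iii) and (vi)

Corner points and W = -9s - 11t:
  (0, 8/11) → W = -8
  (17/9, 89/99) → W = -242/9
  (0, 0) → W = 0
  (9/10, 0) → W = -81/10

The maximum is at (0, 0). Substituting into each constraint, equality holds for (iii) and (vi); the remaining constraints have slack.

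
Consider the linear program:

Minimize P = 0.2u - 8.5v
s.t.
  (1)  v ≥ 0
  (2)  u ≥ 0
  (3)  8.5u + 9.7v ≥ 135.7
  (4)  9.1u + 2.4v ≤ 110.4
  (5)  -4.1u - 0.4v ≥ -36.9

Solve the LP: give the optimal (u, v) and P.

Feasible corners and P = 0.2u - 8.5v:
  (0, 1357/97) → P = -23069/194
  (0, 46) → P = -391
  (30365/3637, 24272/3637) → P = -200239/3637
  (222/31, 2337/124) → P = -196869/1240

The binding constraints are u = 0 and 9.1u + 2.4v = 110.4.
Solving simultaneously gives u = 0, v = 46.

u = 0, v = 46, minimum P = -391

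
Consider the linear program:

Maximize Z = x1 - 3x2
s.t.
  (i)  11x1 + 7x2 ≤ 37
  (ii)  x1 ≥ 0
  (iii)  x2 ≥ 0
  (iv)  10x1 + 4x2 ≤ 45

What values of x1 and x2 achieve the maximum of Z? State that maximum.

Vertices and Z = x1 - 3x2:
  (0, 37/7) → Z = -111/7
  (37/11, 0) → Z = 37/11
  (0, 0) → Z = 0

At the optimal vertex, 11x1 + 7x2 = 37 and x2 = 0.
Solving simultaneously gives x1 = 37/11, x2 = 0.

x1 = 37/11, x2 = 0, maximum Z = 37/11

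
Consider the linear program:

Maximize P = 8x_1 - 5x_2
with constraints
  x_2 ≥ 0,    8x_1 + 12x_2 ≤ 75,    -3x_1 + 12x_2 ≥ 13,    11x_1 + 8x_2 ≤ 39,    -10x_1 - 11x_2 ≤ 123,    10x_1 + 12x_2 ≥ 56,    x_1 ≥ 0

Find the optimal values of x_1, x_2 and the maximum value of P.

Extreme points and P = 8x_1 - 5x_2:
  (5/13, 113/26) → P = -485/26
  (0, 39/8) → P = -195/8
  (0, 14/3) → P = -70/3

At the optimal vertex, 11x_1 + 8x_2 = 39 and 10x_1 + 12x_2 = 56.
Solving simultaneously gives x_1 = 5/13, x_2 = 113/26.

x_1 = 5/13, x_2 = 113/26, maximum P = -485/26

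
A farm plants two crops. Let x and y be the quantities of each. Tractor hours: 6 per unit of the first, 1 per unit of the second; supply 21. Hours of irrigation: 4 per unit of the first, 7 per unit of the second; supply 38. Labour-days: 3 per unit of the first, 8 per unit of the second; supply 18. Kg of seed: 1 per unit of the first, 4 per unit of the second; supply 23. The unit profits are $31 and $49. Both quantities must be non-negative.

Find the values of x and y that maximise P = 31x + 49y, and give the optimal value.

Corner points and P = 31x + 49y:
  (0, 0) → P = 0
  (0, 9/4) → P = 441/4
  (7/2, 0) → P = 217/2
  (10/3, 1) → P = 457/3

The optimum lies where 6x + y = 21 and 3x + 8y = 18.
Solving simultaneously gives x = 10/3, y = 1.

x = 10/3, y = 1, maximum P = 457/3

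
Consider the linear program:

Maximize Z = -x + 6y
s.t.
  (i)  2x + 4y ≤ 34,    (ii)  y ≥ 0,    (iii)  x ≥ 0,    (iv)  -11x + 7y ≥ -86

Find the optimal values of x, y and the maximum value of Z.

x = 0, y = 17/2, maximum Z = 51

Extreme points and Z = -x + 6y:
  (0, 17/2) → Z = 51
  (291/29, 101/29) → Z = 315/29
  (0, 0) → Z = 0
  (86/11, 0) → Z = -86/11

The optimum lies where 2x + 4y = 34 and x = 0.
Solving simultaneously gives x = 0, y = 17/2.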